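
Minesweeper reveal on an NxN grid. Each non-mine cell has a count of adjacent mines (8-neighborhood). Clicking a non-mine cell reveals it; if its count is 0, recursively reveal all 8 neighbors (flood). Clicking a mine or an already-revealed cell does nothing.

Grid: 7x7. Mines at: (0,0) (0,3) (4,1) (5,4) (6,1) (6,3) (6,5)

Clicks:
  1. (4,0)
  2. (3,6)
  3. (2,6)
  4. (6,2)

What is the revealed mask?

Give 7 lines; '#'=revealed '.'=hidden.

Answer: ....###
#######
#######
#######
#.#####
.....##
..#....

Derivation:
Click 1 (4,0) count=1: revealed 1 new [(4,0)] -> total=1
Click 2 (3,6) count=0: revealed 31 new [(0,4) (0,5) (0,6) (1,0) (1,1) (1,2) (1,3) (1,4) (1,5) (1,6) (2,0) (2,1) (2,2) (2,3) (2,4) (2,5) (2,6) (3,0) (3,1) (3,2) (3,3) (3,4) (3,5) (3,6) (4,2) (4,3) (4,4) (4,5) (4,6) (5,5) (5,6)] -> total=32
Click 3 (2,6) count=0: revealed 0 new [(none)] -> total=32
Click 4 (6,2) count=2: revealed 1 new [(6,2)] -> total=33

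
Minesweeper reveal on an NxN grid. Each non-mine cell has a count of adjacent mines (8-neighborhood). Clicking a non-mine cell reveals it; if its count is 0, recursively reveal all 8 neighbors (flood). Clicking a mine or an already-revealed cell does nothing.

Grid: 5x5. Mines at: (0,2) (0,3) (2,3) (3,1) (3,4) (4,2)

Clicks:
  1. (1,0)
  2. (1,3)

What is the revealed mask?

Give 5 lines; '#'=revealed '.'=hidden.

Answer: ##...
##.#.
##...
.....
.....

Derivation:
Click 1 (1,0) count=0: revealed 6 new [(0,0) (0,1) (1,0) (1,1) (2,0) (2,1)] -> total=6
Click 2 (1,3) count=3: revealed 1 new [(1,3)] -> total=7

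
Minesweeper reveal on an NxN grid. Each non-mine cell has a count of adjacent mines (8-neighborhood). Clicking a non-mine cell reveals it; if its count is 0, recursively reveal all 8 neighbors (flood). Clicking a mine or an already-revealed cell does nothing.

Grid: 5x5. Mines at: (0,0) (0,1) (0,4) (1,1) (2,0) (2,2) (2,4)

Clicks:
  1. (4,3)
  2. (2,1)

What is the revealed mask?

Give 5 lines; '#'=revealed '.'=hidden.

Answer: .....
.....
.#...
#####
#####

Derivation:
Click 1 (4,3) count=0: revealed 10 new [(3,0) (3,1) (3,2) (3,3) (3,4) (4,0) (4,1) (4,2) (4,3) (4,4)] -> total=10
Click 2 (2,1) count=3: revealed 1 new [(2,1)] -> total=11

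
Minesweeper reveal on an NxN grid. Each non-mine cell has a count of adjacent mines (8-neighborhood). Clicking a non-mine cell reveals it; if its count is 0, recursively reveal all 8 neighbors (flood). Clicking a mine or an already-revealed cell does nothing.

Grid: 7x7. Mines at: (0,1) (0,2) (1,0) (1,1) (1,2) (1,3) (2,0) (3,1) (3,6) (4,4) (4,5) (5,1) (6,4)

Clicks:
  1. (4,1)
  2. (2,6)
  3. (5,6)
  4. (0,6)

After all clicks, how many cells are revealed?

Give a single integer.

Click 1 (4,1) count=2: revealed 1 new [(4,1)] -> total=1
Click 2 (2,6) count=1: revealed 1 new [(2,6)] -> total=2
Click 3 (5,6) count=1: revealed 1 new [(5,6)] -> total=3
Click 4 (0,6) count=0: revealed 8 new [(0,4) (0,5) (0,6) (1,4) (1,5) (1,6) (2,4) (2,5)] -> total=11

Answer: 11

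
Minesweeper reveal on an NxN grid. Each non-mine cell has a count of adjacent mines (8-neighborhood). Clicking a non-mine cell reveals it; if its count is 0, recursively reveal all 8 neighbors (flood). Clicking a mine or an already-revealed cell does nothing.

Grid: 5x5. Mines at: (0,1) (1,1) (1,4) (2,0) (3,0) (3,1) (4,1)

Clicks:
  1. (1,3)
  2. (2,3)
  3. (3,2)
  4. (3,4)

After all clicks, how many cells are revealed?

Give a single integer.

Click 1 (1,3) count=1: revealed 1 new [(1,3)] -> total=1
Click 2 (2,3) count=1: revealed 1 new [(2,3)] -> total=2
Click 3 (3,2) count=2: revealed 1 new [(3,2)] -> total=3
Click 4 (3,4) count=0: revealed 7 new [(2,2) (2,4) (3,3) (3,4) (4,2) (4,3) (4,4)] -> total=10

Answer: 10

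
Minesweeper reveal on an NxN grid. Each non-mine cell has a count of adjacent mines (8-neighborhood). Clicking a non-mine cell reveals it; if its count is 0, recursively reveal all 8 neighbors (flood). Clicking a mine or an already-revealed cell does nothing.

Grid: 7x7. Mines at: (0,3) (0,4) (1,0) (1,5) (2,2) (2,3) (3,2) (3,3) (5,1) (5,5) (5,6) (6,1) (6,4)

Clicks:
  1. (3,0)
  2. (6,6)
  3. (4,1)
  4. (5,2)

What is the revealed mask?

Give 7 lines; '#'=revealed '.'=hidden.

Click 1 (3,0) count=0: revealed 6 new [(2,0) (2,1) (3,0) (3,1) (4,0) (4,1)] -> total=6
Click 2 (6,6) count=2: revealed 1 new [(6,6)] -> total=7
Click 3 (4,1) count=2: revealed 0 new [(none)] -> total=7
Click 4 (5,2) count=2: revealed 1 new [(5,2)] -> total=8

Answer: .......
.......
##.....
##.....
##.....
..#....
......#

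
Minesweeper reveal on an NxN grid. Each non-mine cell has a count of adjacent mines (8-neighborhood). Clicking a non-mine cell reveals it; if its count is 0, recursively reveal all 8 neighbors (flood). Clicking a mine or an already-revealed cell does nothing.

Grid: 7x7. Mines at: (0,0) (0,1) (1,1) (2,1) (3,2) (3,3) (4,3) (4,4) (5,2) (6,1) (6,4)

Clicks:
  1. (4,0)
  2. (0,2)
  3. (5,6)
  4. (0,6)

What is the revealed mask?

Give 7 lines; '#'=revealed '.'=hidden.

Click 1 (4,0) count=0: revealed 6 new [(3,0) (3,1) (4,0) (4,1) (5,0) (5,1)] -> total=6
Click 2 (0,2) count=2: revealed 1 new [(0,2)] -> total=7
Click 3 (5,6) count=0: revealed 23 new [(0,3) (0,4) (0,5) (0,6) (1,2) (1,3) (1,4) (1,5) (1,6) (2,2) (2,3) (2,4) (2,5) (2,6) (3,4) (3,5) (3,6) (4,5) (4,6) (5,5) (5,6) (6,5) (6,6)] -> total=30
Click 4 (0,6) count=0: revealed 0 new [(none)] -> total=30

Answer: ..#####
..#####
..#####
##..###
##...##
##...##
.....##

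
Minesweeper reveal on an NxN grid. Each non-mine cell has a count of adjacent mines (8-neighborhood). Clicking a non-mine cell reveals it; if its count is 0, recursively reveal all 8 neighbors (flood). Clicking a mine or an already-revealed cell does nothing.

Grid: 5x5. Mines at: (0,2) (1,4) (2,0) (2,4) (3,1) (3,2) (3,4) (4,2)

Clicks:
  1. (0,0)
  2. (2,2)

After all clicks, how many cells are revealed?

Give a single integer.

Answer: 5

Derivation:
Click 1 (0,0) count=0: revealed 4 new [(0,0) (0,1) (1,0) (1,1)] -> total=4
Click 2 (2,2) count=2: revealed 1 new [(2,2)] -> total=5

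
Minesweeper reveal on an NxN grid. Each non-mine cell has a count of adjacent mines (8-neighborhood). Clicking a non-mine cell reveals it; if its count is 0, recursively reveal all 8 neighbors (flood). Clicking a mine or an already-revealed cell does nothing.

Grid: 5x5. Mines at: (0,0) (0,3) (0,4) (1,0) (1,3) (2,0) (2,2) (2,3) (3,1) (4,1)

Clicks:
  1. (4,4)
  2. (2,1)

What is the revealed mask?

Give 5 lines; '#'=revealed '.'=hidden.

Click 1 (4,4) count=0: revealed 6 new [(3,2) (3,3) (3,4) (4,2) (4,3) (4,4)] -> total=6
Click 2 (2,1) count=4: revealed 1 new [(2,1)] -> total=7

Answer: .....
.....
.#...
..###
..###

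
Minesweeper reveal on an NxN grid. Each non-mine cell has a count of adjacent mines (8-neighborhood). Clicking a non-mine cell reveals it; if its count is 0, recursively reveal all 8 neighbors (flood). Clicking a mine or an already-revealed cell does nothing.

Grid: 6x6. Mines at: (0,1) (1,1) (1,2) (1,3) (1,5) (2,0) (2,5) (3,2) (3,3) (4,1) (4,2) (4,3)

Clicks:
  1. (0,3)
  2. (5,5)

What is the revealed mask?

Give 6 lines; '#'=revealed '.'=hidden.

Click 1 (0,3) count=2: revealed 1 new [(0,3)] -> total=1
Click 2 (5,5) count=0: revealed 6 new [(3,4) (3,5) (4,4) (4,5) (5,4) (5,5)] -> total=7

Answer: ...#..
......
......
....##
....##
....##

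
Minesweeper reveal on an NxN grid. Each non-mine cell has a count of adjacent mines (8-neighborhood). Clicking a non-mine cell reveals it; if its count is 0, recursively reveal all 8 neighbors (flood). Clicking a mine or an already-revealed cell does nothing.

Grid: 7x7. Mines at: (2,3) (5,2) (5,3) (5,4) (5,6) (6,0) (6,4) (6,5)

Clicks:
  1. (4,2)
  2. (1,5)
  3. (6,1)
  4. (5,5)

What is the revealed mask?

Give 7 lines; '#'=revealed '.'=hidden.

Click 1 (4,2) count=2: revealed 1 new [(4,2)] -> total=1
Click 2 (1,5) count=0: revealed 33 new [(0,0) (0,1) (0,2) (0,3) (0,4) (0,5) (0,6) (1,0) (1,1) (1,2) (1,3) (1,4) (1,5) (1,6) (2,0) (2,1) (2,2) (2,4) (2,5) (2,6) (3,0) (3,1) (3,2) (3,4) (3,5) (3,6) (4,0) (4,1) (4,4) (4,5) (4,6) (5,0) (5,1)] -> total=34
Click 3 (6,1) count=2: revealed 1 new [(6,1)] -> total=35
Click 4 (5,5) count=4: revealed 1 new [(5,5)] -> total=36

Answer: #######
#######
###.###
###.###
###.###
##...#.
.#.....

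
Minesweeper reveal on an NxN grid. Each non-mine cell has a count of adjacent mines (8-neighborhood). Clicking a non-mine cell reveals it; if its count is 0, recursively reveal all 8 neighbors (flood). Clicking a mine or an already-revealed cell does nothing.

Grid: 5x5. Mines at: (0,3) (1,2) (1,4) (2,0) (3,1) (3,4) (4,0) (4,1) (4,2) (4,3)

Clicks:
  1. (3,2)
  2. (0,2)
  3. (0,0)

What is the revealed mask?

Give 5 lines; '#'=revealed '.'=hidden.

Answer: ###..
##...
.....
..#..
.....

Derivation:
Click 1 (3,2) count=4: revealed 1 new [(3,2)] -> total=1
Click 2 (0,2) count=2: revealed 1 new [(0,2)] -> total=2
Click 3 (0,0) count=0: revealed 4 new [(0,0) (0,1) (1,0) (1,1)] -> total=6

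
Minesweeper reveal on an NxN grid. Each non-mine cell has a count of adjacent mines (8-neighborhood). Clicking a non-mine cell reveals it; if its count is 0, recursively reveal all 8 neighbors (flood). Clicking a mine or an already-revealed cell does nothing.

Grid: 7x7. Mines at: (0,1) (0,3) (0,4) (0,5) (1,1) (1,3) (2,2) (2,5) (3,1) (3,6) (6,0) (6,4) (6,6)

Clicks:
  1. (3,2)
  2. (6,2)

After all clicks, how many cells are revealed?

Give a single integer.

Click 1 (3,2) count=2: revealed 1 new [(3,2)] -> total=1
Click 2 (6,2) count=0: revealed 16 new [(3,3) (3,4) (3,5) (4,1) (4,2) (4,3) (4,4) (4,5) (5,1) (5,2) (5,3) (5,4) (5,5) (6,1) (6,2) (6,3)] -> total=17

Answer: 17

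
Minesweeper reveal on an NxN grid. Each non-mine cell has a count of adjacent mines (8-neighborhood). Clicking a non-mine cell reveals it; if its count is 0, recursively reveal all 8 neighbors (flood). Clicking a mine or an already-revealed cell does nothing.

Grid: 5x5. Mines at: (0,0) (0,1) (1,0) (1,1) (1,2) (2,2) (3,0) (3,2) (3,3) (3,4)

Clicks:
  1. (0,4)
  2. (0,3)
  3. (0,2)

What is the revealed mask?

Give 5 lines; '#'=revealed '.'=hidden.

Click 1 (0,4) count=0: revealed 6 new [(0,3) (0,4) (1,3) (1,4) (2,3) (2,4)] -> total=6
Click 2 (0,3) count=1: revealed 0 new [(none)] -> total=6
Click 3 (0,2) count=3: revealed 1 new [(0,2)] -> total=7

Answer: ..###
...##
...##
.....
.....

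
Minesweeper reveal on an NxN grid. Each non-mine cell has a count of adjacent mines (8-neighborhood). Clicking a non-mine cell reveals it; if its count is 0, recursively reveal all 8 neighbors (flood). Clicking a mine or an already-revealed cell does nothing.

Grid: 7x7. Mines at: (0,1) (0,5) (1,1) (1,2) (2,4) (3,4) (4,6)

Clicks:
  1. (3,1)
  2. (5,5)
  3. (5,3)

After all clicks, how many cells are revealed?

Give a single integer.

Click 1 (3,1) count=0: revealed 28 new [(2,0) (2,1) (2,2) (2,3) (3,0) (3,1) (3,2) (3,3) (4,0) (4,1) (4,2) (4,3) (4,4) (4,5) (5,0) (5,1) (5,2) (5,3) (5,4) (5,5) (5,6) (6,0) (6,1) (6,2) (6,3) (6,4) (6,5) (6,6)] -> total=28
Click 2 (5,5) count=1: revealed 0 new [(none)] -> total=28
Click 3 (5,3) count=0: revealed 0 new [(none)] -> total=28

Answer: 28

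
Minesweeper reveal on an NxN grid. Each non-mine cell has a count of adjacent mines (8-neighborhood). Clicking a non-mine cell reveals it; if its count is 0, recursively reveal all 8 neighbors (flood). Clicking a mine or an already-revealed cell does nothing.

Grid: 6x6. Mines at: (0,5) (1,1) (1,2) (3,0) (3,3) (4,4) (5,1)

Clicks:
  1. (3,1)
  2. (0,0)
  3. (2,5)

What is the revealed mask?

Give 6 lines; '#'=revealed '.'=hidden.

Click 1 (3,1) count=1: revealed 1 new [(3,1)] -> total=1
Click 2 (0,0) count=1: revealed 1 new [(0,0)] -> total=2
Click 3 (2,5) count=0: revealed 6 new [(1,4) (1,5) (2,4) (2,5) (3,4) (3,5)] -> total=8

Answer: #.....
....##
....##
.#..##
......
......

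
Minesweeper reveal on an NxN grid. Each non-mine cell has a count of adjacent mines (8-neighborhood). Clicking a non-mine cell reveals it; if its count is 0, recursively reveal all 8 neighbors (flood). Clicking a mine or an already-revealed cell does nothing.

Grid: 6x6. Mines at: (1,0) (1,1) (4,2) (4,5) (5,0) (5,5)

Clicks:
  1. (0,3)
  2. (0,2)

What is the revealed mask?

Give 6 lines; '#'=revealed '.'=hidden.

Click 1 (0,3) count=0: revealed 16 new [(0,2) (0,3) (0,4) (0,5) (1,2) (1,3) (1,4) (1,5) (2,2) (2,3) (2,4) (2,5) (3,2) (3,3) (3,4) (3,5)] -> total=16
Click 2 (0,2) count=1: revealed 0 new [(none)] -> total=16

Answer: ..####
..####
..####
..####
......
......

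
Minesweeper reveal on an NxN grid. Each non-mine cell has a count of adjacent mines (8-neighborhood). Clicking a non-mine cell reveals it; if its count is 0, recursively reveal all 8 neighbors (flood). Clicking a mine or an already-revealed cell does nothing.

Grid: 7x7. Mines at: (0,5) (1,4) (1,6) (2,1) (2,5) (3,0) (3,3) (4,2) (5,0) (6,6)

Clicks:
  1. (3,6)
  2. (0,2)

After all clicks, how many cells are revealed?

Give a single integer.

Answer: 9

Derivation:
Click 1 (3,6) count=1: revealed 1 new [(3,6)] -> total=1
Click 2 (0,2) count=0: revealed 8 new [(0,0) (0,1) (0,2) (0,3) (1,0) (1,1) (1,2) (1,3)] -> total=9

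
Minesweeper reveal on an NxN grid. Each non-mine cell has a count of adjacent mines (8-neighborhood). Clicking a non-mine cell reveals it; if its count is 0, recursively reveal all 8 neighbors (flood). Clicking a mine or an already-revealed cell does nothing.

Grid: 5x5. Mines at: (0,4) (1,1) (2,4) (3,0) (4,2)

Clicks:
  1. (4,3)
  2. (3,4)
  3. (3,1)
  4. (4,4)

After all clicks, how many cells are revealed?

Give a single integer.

Click 1 (4,3) count=1: revealed 1 new [(4,3)] -> total=1
Click 2 (3,4) count=1: revealed 1 new [(3,4)] -> total=2
Click 3 (3,1) count=2: revealed 1 new [(3,1)] -> total=3
Click 4 (4,4) count=0: revealed 2 new [(3,3) (4,4)] -> total=5

Answer: 5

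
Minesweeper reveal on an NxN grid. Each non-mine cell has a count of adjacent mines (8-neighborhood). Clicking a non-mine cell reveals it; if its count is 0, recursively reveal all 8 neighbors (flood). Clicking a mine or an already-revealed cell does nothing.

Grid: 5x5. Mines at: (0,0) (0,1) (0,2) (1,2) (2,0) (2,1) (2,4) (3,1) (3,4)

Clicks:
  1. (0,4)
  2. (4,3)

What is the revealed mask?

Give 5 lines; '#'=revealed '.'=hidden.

Answer: ...##
...##
.....
.....
...#.

Derivation:
Click 1 (0,4) count=0: revealed 4 new [(0,3) (0,4) (1,3) (1,4)] -> total=4
Click 2 (4,3) count=1: revealed 1 new [(4,3)] -> total=5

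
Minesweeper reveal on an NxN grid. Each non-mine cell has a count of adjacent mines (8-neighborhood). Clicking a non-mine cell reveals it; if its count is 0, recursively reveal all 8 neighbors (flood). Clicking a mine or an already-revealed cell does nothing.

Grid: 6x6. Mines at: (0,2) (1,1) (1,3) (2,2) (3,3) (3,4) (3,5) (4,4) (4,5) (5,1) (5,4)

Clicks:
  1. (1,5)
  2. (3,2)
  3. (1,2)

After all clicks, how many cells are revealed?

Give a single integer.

Answer: 8

Derivation:
Click 1 (1,5) count=0: revealed 6 new [(0,4) (0,5) (1,4) (1,5) (2,4) (2,5)] -> total=6
Click 2 (3,2) count=2: revealed 1 new [(3,2)] -> total=7
Click 3 (1,2) count=4: revealed 1 new [(1,2)] -> total=8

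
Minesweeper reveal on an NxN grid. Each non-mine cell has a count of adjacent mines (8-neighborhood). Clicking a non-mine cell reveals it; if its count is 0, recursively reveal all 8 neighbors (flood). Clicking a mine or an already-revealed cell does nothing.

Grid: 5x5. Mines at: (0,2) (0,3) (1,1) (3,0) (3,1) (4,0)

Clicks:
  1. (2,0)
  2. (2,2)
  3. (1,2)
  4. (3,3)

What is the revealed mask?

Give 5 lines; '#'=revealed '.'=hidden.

Answer: .....
..###
#.###
..###
..###

Derivation:
Click 1 (2,0) count=3: revealed 1 new [(2,0)] -> total=1
Click 2 (2,2) count=2: revealed 1 new [(2,2)] -> total=2
Click 3 (1,2) count=3: revealed 1 new [(1,2)] -> total=3
Click 4 (3,3) count=0: revealed 10 new [(1,3) (1,4) (2,3) (2,4) (3,2) (3,3) (3,4) (4,2) (4,3) (4,4)] -> total=13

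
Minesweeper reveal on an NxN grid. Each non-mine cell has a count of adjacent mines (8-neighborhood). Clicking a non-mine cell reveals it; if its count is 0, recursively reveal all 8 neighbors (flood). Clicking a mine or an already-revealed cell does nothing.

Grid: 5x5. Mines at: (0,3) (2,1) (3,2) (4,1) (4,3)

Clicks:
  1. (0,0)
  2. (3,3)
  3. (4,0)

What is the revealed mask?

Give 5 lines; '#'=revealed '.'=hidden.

Answer: ###..
###..
.....
...#.
#....

Derivation:
Click 1 (0,0) count=0: revealed 6 new [(0,0) (0,1) (0,2) (1,0) (1,1) (1,2)] -> total=6
Click 2 (3,3) count=2: revealed 1 new [(3,3)] -> total=7
Click 3 (4,0) count=1: revealed 1 new [(4,0)] -> total=8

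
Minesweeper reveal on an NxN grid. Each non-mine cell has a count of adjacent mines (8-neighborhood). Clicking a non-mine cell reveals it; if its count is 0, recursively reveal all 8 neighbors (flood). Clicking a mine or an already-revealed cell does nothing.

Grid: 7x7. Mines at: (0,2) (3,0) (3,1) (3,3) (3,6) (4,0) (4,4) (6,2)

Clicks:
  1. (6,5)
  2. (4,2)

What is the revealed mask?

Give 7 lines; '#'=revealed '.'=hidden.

Click 1 (6,5) count=0: revealed 10 new [(4,5) (4,6) (5,3) (5,4) (5,5) (5,6) (6,3) (6,4) (6,5) (6,6)] -> total=10
Click 2 (4,2) count=2: revealed 1 new [(4,2)] -> total=11

Answer: .......
.......
.......
.......
..#..##
...####
...####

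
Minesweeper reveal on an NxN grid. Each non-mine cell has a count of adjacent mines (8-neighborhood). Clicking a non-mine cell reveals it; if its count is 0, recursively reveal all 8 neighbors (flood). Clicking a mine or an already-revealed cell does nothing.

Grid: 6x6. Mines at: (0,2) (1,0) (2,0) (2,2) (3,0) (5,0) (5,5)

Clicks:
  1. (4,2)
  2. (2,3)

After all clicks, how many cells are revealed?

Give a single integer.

Answer: 23

Derivation:
Click 1 (4,2) count=0: revealed 23 new [(0,3) (0,4) (0,5) (1,3) (1,4) (1,5) (2,3) (2,4) (2,5) (3,1) (3,2) (3,3) (3,4) (3,5) (4,1) (4,2) (4,3) (4,4) (4,5) (5,1) (5,2) (5,3) (5,4)] -> total=23
Click 2 (2,3) count=1: revealed 0 new [(none)] -> total=23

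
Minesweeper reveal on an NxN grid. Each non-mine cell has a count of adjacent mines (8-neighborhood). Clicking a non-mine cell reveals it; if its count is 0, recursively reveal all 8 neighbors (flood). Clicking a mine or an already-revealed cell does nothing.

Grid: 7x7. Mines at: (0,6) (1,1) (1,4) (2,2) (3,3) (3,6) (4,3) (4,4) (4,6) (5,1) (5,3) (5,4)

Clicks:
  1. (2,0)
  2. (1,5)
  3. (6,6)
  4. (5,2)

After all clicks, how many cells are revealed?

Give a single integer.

Answer: 7

Derivation:
Click 1 (2,0) count=1: revealed 1 new [(2,0)] -> total=1
Click 2 (1,5) count=2: revealed 1 new [(1,5)] -> total=2
Click 3 (6,6) count=0: revealed 4 new [(5,5) (5,6) (6,5) (6,6)] -> total=6
Click 4 (5,2) count=3: revealed 1 new [(5,2)] -> total=7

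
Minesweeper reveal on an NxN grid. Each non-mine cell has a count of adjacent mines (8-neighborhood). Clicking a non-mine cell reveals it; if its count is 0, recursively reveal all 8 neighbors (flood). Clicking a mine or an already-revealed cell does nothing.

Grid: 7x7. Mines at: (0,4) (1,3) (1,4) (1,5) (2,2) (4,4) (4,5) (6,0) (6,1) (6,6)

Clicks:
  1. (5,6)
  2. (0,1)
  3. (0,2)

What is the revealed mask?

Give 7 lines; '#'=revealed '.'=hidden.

Answer: ###....
###....
##.....
####...
####...
####..#
.......

Derivation:
Click 1 (5,6) count=2: revealed 1 new [(5,6)] -> total=1
Click 2 (0,1) count=0: revealed 20 new [(0,0) (0,1) (0,2) (1,0) (1,1) (1,2) (2,0) (2,1) (3,0) (3,1) (3,2) (3,3) (4,0) (4,1) (4,2) (4,3) (5,0) (5,1) (5,2) (5,3)] -> total=21
Click 3 (0,2) count=1: revealed 0 new [(none)] -> total=21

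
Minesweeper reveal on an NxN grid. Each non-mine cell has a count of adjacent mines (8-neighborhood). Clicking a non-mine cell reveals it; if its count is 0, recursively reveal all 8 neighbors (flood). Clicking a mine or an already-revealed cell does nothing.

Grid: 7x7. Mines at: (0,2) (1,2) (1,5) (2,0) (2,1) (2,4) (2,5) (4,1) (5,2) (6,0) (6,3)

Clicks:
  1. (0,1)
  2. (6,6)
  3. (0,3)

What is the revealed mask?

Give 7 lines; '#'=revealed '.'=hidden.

Answer: .#.#...
.......
.......
...####
...####
...####
....###

Derivation:
Click 1 (0,1) count=2: revealed 1 new [(0,1)] -> total=1
Click 2 (6,6) count=0: revealed 15 new [(3,3) (3,4) (3,5) (3,6) (4,3) (4,4) (4,5) (4,6) (5,3) (5,4) (5,5) (5,6) (6,4) (6,5) (6,6)] -> total=16
Click 3 (0,3) count=2: revealed 1 new [(0,3)] -> total=17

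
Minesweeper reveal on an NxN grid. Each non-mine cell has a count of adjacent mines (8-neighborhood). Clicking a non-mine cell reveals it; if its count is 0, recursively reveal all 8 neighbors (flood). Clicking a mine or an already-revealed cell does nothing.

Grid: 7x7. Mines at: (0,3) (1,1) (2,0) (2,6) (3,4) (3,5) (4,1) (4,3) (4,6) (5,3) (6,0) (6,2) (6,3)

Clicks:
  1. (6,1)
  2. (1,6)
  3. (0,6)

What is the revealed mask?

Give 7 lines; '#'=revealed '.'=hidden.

Answer: ....###
....###
.......
.......
.......
.......
.#.....

Derivation:
Click 1 (6,1) count=2: revealed 1 new [(6,1)] -> total=1
Click 2 (1,6) count=1: revealed 1 new [(1,6)] -> total=2
Click 3 (0,6) count=0: revealed 5 new [(0,4) (0,5) (0,6) (1,4) (1,5)] -> total=7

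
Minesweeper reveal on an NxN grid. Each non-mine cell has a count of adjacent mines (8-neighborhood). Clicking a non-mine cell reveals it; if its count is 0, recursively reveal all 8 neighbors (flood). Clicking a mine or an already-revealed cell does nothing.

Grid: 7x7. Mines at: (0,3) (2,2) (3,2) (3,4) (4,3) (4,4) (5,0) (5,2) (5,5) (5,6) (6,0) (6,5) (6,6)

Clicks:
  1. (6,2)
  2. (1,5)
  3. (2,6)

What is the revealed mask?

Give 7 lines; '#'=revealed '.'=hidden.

Answer: ....###
....###
....###
.....##
.....##
.......
..#....

Derivation:
Click 1 (6,2) count=1: revealed 1 new [(6,2)] -> total=1
Click 2 (1,5) count=0: revealed 13 new [(0,4) (0,5) (0,6) (1,4) (1,5) (1,6) (2,4) (2,5) (2,6) (3,5) (3,6) (4,5) (4,6)] -> total=14
Click 3 (2,6) count=0: revealed 0 new [(none)] -> total=14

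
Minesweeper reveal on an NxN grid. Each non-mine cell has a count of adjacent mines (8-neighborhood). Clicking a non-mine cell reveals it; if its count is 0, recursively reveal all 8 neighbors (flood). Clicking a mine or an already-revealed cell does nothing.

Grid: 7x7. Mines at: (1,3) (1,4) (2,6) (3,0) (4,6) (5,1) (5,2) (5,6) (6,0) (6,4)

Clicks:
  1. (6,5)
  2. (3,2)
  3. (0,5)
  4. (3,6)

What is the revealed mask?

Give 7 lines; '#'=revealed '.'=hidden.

Answer: .....#.
.......
.#####.
.######
.#####.
...###.
.....#.

Derivation:
Click 1 (6,5) count=2: revealed 1 new [(6,5)] -> total=1
Click 2 (3,2) count=0: revealed 18 new [(2,1) (2,2) (2,3) (2,4) (2,5) (3,1) (3,2) (3,3) (3,4) (3,5) (4,1) (4,2) (4,3) (4,4) (4,5) (5,3) (5,4) (5,5)] -> total=19
Click 3 (0,5) count=1: revealed 1 new [(0,5)] -> total=20
Click 4 (3,6) count=2: revealed 1 new [(3,6)] -> total=21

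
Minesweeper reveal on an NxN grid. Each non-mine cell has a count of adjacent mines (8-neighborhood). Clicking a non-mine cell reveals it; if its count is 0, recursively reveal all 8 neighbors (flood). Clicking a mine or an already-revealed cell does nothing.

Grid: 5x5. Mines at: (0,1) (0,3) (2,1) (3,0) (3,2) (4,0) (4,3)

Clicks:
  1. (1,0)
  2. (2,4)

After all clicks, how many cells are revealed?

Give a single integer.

Answer: 7

Derivation:
Click 1 (1,0) count=2: revealed 1 new [(1,0)] -> total=1
Click 2 (2,4) count=0: revealed 6 new [(1,3) (1,4) (2,3) (2,4) (3,3) (3,4)] -> total=7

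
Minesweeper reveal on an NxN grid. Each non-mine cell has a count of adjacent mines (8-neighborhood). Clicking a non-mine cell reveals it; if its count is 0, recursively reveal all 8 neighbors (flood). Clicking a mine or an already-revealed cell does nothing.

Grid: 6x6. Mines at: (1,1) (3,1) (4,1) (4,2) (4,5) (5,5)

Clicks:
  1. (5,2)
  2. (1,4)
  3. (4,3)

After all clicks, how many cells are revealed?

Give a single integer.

Answer: 18

Derivation:
Click 1 (5,2) count=2: revealed 1 new [(5,2)] -> total=1
Click 2 (1,4) count=0: revealed 16 new [(0,2) (0,3) (0,4) (0,5) (1,2) (1,3) (1,4) (1,5) (2,2) (2,3) (2,4) (2,5) (3,2) (3,3) (3,4) (3,5)] -> total=17
Click 3 (4,3) count=1: revealed 1 new [(4,3)] -> total=18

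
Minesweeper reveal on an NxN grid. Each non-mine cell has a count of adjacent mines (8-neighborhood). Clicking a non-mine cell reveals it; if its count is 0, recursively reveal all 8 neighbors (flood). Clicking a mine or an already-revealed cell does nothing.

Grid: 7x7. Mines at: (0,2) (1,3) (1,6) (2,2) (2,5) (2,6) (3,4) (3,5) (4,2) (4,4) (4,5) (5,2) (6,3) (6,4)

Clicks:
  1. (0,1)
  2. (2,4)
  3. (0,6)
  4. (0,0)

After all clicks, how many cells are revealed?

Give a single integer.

Click 1 (0,1) count=1: revealed 1 new [(0,1)] -> total=1
Click 2 (2,4) count=4: revealed 1 new [(2,4)] -> total=2
Click 3 (0,6) count=1: revealed 1 new [(0,6)] -> total=3
Click 4 (0,0) count=0: revealed 13 new [(0,0) (1,0) (1,1) (2,0) (2,1) (3,0) (3,1) (4,0) (4,1) (5,0) (5,1) (6,0) (6,1)] -> total=16

Answer: 16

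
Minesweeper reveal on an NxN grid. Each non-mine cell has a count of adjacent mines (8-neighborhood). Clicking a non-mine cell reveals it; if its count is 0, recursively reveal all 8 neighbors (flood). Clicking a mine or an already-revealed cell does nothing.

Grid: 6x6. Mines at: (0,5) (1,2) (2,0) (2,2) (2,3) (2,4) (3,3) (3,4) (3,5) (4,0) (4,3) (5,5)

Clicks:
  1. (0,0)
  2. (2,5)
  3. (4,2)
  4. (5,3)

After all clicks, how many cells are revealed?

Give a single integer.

Answer: 7

Derivation:
Click 1 (0,0) count=0: revealed 4 new [(0,0) (0,1) (1,0) (1,1)] -> total=4
Click 2 (2,5) count=3: revealed 1 new [(2,5)] -> total=5
Click 3 (4,2) count=2: revealed 1 new [(4,2)] -> total=6
Click 4 (5,3) count=1: revealed 1 new [(5,3)] -> total=7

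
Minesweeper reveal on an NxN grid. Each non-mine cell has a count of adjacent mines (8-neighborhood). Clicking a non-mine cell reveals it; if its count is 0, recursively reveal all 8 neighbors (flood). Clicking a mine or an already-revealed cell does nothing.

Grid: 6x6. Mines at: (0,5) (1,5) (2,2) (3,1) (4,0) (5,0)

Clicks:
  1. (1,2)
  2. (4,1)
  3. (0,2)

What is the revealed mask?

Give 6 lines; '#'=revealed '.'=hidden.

Answer: #####.
#####.
##....
......
.#....
......

Derivation:
Click 1 (1,2) count=1: revealed 1 new [(1,2)] -> total=1
Click 2 (4,1) count=3: revealed 1 new [(4,1)] -> total=2
Click 3 (0,2) count=0: revealed 11 new [(0,0) (0,1) (0,2) (0,3) (0,4) (1,0) (1,1) (1,3) (1,4) (2,0) (2,1)] -> total=13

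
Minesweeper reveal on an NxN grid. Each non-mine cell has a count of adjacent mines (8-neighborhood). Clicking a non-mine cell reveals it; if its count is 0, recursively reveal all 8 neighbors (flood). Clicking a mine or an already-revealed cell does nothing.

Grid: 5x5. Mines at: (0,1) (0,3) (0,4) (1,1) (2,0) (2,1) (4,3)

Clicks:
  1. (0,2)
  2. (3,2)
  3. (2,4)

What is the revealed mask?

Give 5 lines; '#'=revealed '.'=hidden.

Answer: ..#..
..###
..###
..###
.....

Derivation:
Click 1 (0,2) count=3: revealed 1 new [(0,2)] -> total=1
Click 2 (3,2) count=2: revealed 1 new [(3,2)] -> total=2
Click 3 (2,4) count=0: revealed 8 new [(1,2) (1,3) (1,4) (2,2) (2,3) (2,4) (3,3) (3,4)] -> total=10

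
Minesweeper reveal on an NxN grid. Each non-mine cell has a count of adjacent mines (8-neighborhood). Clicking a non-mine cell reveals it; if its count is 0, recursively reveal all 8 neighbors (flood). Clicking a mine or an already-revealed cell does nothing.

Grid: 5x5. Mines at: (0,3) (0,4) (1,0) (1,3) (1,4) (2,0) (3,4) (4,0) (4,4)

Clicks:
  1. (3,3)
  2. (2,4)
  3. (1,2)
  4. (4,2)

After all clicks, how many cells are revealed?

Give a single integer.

Click 1 (3,3) count=2: revealed 1 new [(3,3)] -> total=1
Click 2 (2,4) count=3: revealed 1 new [(2,4)] -> total=2
Click 3 (1,2) count=2: revealed 1 new [(1,2)] -> total=3
Click 4 (4,2) count=0: revealed 8 new [(2,1) (2,2) (2,3) (3,1) (3,2) (4,1) (4,2) (4,3)] -> total=11

Answer: 11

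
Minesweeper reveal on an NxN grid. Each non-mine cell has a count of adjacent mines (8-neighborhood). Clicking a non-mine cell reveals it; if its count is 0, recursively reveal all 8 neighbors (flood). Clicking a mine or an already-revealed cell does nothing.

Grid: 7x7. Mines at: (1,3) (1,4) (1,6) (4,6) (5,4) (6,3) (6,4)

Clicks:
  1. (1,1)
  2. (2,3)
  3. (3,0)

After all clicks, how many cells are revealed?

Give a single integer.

Click 1 (1,1) count=0: revealed 31 new [(0,0) (0,1) (0,2) (1,0) (1,1) (1,2) (2,0) (2,1) (2,2) (2,3) (2,4) (2,5) (3,0) (3,1) (3,2) (3,3) (3,4) (3,5) (4,0) (4,1) (4,2) (4,3) (4,4) (4,5) (5,0) (5,1) (5,2) (5,3) (6,0) (6,1) (6,2)] -> total=31
Click 2 (2,3) count=2: revealed 0 new [(none)] -> total=31
Click 3 (3,0) count=0: revealed 0 new [(none)] -> total=31

Answer: 31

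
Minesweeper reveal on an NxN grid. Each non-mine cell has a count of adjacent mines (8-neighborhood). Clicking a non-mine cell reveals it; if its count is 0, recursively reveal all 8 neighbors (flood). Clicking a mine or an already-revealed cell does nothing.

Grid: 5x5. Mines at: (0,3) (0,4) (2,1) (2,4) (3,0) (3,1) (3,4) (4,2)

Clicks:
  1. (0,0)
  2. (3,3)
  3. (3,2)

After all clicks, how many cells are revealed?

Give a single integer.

Answer: 8

Derivation:
Click 1 (0,0) count=0: revealed 6 new [(0,0) (0,1) (0,2) (1,0) (1,1) (1,2)] -> total=6
Click 2 (3,3) count=3: revealed 1 new [(3,3)] -> total=7
Click 3 (3,2) count=3: revealed 1 new [(3,2)] -> total=8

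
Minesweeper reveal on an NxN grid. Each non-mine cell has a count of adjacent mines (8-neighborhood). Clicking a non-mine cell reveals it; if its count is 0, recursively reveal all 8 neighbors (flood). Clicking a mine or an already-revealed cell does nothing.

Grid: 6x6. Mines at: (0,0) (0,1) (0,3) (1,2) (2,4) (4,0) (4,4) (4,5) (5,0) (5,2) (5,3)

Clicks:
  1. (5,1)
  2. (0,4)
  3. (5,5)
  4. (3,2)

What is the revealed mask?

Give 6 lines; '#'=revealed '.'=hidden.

Answer: ....#.
......
.###..
.###..
.###..
.#...#

Derivation:
Click 1 (5,1) count=3: revealed 1 new [(5,1)] -> total=1
Click 2 (0,4) count=1: revealed 1 new [(0,4)] -> total=2
Click 3 (5,5) count=2: revealed 1 new [(5,5)] -> total=3
Click 4 (3,2) count=0: revealed 9 new [(2,1) (2,2) (2,3) (3,1) (3,2) (3,3) (4,1) (4,2) (4,3)] -> total=12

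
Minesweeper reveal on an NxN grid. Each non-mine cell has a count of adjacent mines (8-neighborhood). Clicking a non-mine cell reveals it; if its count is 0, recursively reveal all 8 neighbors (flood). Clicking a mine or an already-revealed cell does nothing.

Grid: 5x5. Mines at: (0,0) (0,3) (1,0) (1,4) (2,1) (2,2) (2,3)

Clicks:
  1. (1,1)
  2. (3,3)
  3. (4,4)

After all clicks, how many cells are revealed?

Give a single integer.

Click 1 (1,1) count=4: revealed 1 new [(1,1)] -> total=1
Click 2 (3,3) count=2: revealed 1 new [(3,3)] -> total=2
Click 3 (4,4) count=0: revealed 9 new [(3,0) (3,1) (3,2) (3,4) (4,0) (4,1) (4,2) (4,3) (4,4)] -> total=11

Answer: 11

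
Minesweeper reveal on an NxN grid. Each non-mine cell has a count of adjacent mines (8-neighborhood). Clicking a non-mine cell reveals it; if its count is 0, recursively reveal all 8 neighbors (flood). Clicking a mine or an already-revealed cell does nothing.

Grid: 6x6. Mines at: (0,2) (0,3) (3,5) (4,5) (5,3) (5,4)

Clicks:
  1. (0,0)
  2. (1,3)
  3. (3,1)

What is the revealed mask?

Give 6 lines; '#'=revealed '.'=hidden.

Click 1 (0,0) count=0: revealed 25 new [(0,0) (0,1) (1,0) (1,1) (1,2) (1,3) (1,4) (2,0) (2,1) (2,2) (2,3) (2,4) (3,0) (3,1) (3,2) (3,3) (3,4) (4,0) (4,1) (4,2) (4,3) (4,4) (5,0) (5,1) (5,2)] -> total=25
Click 2 (1,3) count=2: revealed 0 new [(none)] -> total=25
Click 3 (3,1) count=0: revealed 0 new [(none)] -> total=25

Answer: ##....
#####.
#####.
#####.
#####.
###...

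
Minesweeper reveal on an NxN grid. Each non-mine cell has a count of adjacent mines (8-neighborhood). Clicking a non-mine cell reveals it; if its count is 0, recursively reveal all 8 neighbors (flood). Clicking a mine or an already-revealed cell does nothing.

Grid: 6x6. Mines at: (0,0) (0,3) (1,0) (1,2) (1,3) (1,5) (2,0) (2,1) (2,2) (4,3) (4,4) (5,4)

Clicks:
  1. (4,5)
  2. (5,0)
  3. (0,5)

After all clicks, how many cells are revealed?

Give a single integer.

Click 1 (4,5) count=2: revealed 1 new [(4,5)] -> total=1
Click 2 (5,0) count=0: revealed 9 new [(3,0) (3,1) (3,2) (4,0) (4,1) (4,2) (5,0) (5,1) (5,2)] -> total=10
Click 3 (0,5) count=1: revealed 1 new [(0,5)] -> total=11

Answer: 11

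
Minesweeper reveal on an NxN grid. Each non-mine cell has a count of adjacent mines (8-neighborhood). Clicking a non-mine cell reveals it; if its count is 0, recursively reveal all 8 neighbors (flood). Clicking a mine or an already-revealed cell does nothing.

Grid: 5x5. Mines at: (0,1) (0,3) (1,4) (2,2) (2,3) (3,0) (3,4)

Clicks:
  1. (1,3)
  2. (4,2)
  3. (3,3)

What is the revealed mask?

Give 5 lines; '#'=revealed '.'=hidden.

Answer: .....
...#.
.....
.###.
.###.

Derivation:
Click 1 (1,3) count=4: revealed 1 new [(1,3)] -> total=1
Click 2 (4,2) count=0: revealed 6 new [(3,1) (3,2) (3,3) (4,1) (4,2) (4,3)] -> total=7
Click 3 (3,3) count=3: revealed 0 new [(none)] -> total=7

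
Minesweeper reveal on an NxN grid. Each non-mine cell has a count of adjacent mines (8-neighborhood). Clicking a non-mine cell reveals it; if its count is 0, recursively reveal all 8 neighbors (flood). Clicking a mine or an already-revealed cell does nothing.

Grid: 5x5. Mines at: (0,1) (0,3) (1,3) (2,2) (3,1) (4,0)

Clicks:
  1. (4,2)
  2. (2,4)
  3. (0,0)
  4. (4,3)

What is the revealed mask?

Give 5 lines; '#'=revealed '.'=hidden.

Answer: #....
.....
...##
..###
..###

Derivation:
Click 1 (4,2) count=1: revealed 1 new [(4,2)] -> total=1
Click 2 (2,4) count=1: revealed 1 new [(2,4)] -> total=2
Click 3 (0,0) count=1: revealed 1 new [(0,0)] -> total=3
Click 4 (4,3) count=0: revealed 6 new [(2,3) (3,2) (3,3) (3,4) (4,3) (4,4)] -> total=9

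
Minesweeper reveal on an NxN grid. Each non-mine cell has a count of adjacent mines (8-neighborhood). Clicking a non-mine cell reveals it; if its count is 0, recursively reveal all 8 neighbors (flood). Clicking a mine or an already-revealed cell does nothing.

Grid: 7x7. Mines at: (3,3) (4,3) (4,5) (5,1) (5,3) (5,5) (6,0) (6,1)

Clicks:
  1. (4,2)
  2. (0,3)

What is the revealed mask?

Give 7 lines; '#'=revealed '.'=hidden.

Answer: #######
#######
#######
###.###
###....
.......
.......

Derivation:
Click 1 (4,2) count=4: revealed 1 new [(4,2)] -> total=1
Click 2 (0,3) count=0: revealed 29 new [(0,0) (0,1) (0,2) (0,3) (0,4) (0,5) (0,6) (1,0) (1,1) (1,2) (1,3) (1,4) (1,5) (1,6) (2,0) (2,1) (2,2) (2,3) (2,4) (2,5) (2,6) (3,0) (3,1) (3,2) (3,4) (3,5) (3,6) (4,0) (4,1)] -> total=30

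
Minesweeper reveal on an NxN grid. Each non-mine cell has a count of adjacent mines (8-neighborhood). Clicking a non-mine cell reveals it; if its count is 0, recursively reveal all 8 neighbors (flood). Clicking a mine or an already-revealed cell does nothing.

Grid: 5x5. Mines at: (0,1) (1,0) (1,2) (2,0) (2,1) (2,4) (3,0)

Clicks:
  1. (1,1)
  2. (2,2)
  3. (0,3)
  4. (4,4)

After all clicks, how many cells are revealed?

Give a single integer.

Click 1 (1,1) count=5: revealed 1 new [(1,1)] -> total=1
Click 2 (2,2) count=2: revealed 1 new [(2,2)] -> total=2
Click 3 (0,3) count=1: revealed 1 new [(0,3)] -> total=3
Click 4 (4,4) count=0: revealed 8 new [(3,1) (3,2) (3,3) (3,4) (4,1) (4,2) (4,3) (4,4)] -> total=11

Answer: 11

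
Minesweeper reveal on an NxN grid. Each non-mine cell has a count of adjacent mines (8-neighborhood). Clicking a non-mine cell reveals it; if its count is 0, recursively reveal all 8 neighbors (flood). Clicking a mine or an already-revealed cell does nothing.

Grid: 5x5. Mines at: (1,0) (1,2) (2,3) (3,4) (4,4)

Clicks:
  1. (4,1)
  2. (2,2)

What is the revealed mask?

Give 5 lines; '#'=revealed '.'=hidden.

Answer: .....
.....
###..
####.
####.

Derivation:
Click 1 (4,1) count=0: revealed 11 new [(2,0) (2,1) (2,2) (3,0) (3,1) (3,2) (3,3) (4,0) (4,1) (4,2) (4,3)] -> total=11
Click 2 (2,2) count=2: revealed 0 new [(none)] -> total=11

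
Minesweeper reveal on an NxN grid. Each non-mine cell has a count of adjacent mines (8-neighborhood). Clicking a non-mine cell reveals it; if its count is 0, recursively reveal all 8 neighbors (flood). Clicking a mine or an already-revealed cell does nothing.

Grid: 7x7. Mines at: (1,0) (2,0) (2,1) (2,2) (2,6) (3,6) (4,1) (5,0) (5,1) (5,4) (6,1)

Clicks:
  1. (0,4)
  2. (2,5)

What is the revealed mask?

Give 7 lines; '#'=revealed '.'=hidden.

Answer: .######
.######
...###.
...###.
...###.
.......
.......

Derivation:
Click 1 (0,4) count=0: revealed 21 new [(0,1) (0,2) (0,3) (0,4) (0,5) (0,6) (1,1) (1,2) (1,3) (1,4) (1,5) (1,6) (2,3) (2,4) (2,5) (3,3) (3,4) (3,5) (4,3) (4,4) (4,5)] -> total=21
Click 2 (2,5) count=2: revealed 0 new [(none)] -> total=21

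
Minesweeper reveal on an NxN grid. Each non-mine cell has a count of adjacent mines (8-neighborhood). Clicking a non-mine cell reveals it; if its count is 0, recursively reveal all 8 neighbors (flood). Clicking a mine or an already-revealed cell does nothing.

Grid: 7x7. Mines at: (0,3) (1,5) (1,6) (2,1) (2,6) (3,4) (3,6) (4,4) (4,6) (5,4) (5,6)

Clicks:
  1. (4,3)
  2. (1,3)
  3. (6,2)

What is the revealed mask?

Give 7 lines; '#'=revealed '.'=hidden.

Click 1 (4,3) count=3: revealed 1 new [(4,3)] -> total=1
Click 2 (1,3) count=1: revealed 1 new [(1,3)] -> total=2
Click 3 (6,2) count=0: revealed 15 new [(3,0) (3,1) (3,2) (3,3) (4,0) (4,1) (4,2) (5,0) (5,1) (5,2) (5,3) (6,0) (6,1) (6,2) (6,3)] -> total=17

Answer: .......
...#...
.......
####...
####...
####...
####...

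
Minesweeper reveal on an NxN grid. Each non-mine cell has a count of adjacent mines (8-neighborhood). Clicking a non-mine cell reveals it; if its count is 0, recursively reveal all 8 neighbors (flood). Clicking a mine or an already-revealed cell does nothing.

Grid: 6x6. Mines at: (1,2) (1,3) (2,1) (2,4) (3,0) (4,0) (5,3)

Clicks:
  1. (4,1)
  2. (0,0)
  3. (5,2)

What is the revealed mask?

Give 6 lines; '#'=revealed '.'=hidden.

Click 1 (4,1) count=2: revealed 1 new [(4,1)] -> total=1
Click 2 (0,0) count=0: revealed 4 new [(0,0) (0,1) (1,0) (1,1)] -> total=5
Click 3 (5,2) count=1: revealed 1 new [(5,2)] -> total=6

Answer: ##....
##....
......
......
.#....
..#...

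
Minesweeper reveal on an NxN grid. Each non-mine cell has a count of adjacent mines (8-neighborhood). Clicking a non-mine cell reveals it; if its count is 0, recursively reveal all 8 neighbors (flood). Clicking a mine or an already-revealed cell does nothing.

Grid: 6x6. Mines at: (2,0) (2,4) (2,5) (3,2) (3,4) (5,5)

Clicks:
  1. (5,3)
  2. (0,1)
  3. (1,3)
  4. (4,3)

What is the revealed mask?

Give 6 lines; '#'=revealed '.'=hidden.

Click 1 (5,3) count=0: revealed 12 new [(3,0) (3,1) (4,0) (4,1) (4,2) (4,3) (4,4) (5,0) (5,1) (5,2) (5,3) (5,4)] -> total=12
Click 2 (0,1) count=0: revealed 15 new [(0,0) (0,1) (0,2) (0,3) (0,4) (0,5) (1,0) (1,1) (1,2) (1,3) (1,4) (1,5) (2,1) (2,2) (2,3)] -> total=27
Click 3 (1,3) count=1: revealed 0 new [(none)] -> total=27
Click 4 (4,3) count=2: revealed 0 new [(none)] -> total=27

Answer: ######
######
.###..
##....
#####.
#####.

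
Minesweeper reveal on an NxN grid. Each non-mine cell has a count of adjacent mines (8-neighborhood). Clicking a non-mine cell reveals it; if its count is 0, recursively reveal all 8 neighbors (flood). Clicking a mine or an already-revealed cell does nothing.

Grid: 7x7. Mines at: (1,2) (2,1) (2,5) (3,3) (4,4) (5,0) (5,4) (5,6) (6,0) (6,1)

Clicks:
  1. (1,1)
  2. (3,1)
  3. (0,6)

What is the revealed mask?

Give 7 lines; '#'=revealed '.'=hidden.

Answer: ...####
.#.####
.......
.#.....
.......
.......
.......

Derivation:
Click 1 (1,1) count=2: revealed 1 new [(1,1)] -> total=1
Click 2 (3,1) count=1: revealed 1 new [(3,1)] -> total=2
Click 3 (0,6) count=0: revealed 8 new [(0,3) (0,4) (0,5) (0,6) (1,3) (1,4) (1,5) (1,6)] -> total=10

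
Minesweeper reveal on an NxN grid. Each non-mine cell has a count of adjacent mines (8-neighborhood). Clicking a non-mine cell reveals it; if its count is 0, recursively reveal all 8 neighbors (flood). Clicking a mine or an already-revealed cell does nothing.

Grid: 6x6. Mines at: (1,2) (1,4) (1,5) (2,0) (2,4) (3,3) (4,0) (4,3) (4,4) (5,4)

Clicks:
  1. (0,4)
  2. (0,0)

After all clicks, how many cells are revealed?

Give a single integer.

Answer: 5

Derivation:
Click 1 (0,4) count=2: revealed 1 new [(0,4)] -> total=1
Click 2 (0,0) count=0: revealed 4 new [(0,0) (0,1) (1,0) (1,1)] -> total=5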